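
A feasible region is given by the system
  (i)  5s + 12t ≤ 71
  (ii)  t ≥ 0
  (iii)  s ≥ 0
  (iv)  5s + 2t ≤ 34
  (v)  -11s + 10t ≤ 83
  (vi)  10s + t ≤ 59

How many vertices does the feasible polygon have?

5

The feasible vertices (each the meet of two boundaries and inside every other half-plane) are:
  (0, 71/12)
  (133/25, 37/10)
  (0, 0)
  (59/10, 0)
  (28/5, 3)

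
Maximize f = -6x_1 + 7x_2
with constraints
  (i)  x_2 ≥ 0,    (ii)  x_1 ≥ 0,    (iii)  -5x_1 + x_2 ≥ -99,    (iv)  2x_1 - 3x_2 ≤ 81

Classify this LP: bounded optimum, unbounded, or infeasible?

From the feasible point (0, 0), moving in the direction (0, 1) keeps every constraint satisfied while f increases without bound.

unbounded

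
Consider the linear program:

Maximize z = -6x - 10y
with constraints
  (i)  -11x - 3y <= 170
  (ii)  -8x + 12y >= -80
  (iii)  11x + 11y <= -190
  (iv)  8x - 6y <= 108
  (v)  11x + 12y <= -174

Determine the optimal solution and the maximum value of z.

The optimum lies where -11x - 3y = 170 and -8x + 12y = -80.
Solving simultaneously gives x = -150/13, y = -560/39.

x = -150/13, y = -560/39, maximum z = 8300/39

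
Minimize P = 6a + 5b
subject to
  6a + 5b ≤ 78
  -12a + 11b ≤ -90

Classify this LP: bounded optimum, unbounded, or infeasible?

unbounded

From the feasible point (218/21, 22/7), moving in the direction (-11, -12) keeps every constraint satisfied while P decreases without bound.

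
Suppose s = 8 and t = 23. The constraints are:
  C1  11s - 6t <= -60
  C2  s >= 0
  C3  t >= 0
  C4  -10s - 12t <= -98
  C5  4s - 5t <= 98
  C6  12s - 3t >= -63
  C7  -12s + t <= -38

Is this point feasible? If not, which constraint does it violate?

not feasible — violates C1

Constraint C1: 11s - 6t = -50, which is not ≤ -60. All other constraints are satisfied.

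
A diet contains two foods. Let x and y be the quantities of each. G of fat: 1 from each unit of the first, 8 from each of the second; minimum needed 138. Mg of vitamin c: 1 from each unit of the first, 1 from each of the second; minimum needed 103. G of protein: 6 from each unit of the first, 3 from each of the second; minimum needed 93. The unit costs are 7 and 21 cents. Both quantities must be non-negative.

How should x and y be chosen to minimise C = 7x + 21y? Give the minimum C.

Feasible corners and C = 7x + 21y:
  (0, 103) → C = 2163
  (138, 0) → C = 966
  (98, 5) → C = 791
The feasible region is unbounded (it extends along (0, 1), (1, 0)), but C strictly increases along every unbounded feasible direction, so there is no improving ray and the minimum is attained at a vertex.

At the optimal vertex, x + 8y = 138 and x + y = 103.
Solving simultaneously gives x = 98, y = 5.

x = 98, y = 5, minimum C = 791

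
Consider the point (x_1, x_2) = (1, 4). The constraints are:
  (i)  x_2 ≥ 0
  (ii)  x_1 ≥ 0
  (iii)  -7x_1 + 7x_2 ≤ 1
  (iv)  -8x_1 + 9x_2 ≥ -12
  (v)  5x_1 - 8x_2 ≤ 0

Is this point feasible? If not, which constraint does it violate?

Constraint (iii): -7x_1 + 7x_2 = 21, which is not ≤ 1. All other constraints are satisfied.

not feasible — violates (iii)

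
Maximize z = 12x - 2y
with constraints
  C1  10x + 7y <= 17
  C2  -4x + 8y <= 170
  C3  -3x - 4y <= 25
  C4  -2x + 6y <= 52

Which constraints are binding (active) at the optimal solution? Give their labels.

C1 and C3

Corner points and z = 12x - 2y:
  (243/19, -301/19) → z = 3518/19
  (-131/37, 277/37) → z = -2126/37
  (-179/13, 53/13) → z = -2254/13

The maximum is at (243/19, -301/19). Substituting into each constraint, equality holds for C1 and C3; the remaining constraints have slack.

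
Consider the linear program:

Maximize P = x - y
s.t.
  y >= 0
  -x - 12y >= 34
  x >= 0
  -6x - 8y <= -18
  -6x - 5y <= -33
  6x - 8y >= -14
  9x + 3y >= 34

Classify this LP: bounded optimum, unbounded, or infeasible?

The boundaries y = 0 and -6x - 5y = -33 meet at (11/2, 0), but that point violates -x - 12y ≥ 34. Every candidate vertex is excluded by some other constraint, so the feasible region is empty.

infeasible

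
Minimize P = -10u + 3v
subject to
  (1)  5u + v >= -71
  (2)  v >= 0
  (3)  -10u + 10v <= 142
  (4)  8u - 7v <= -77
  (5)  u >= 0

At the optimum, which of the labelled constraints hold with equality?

Vertices and P = -10u + 3v:
  (112/5, 183/5) → P = -571/5
  (0, 71/5) → P = 213/5
  (0, 11) → P = 33

The minimum is at (112/5, 183/5). Substituting into each constraint, equality holds for (3) and (4); the remaining constraints have slack.

(3) and (4)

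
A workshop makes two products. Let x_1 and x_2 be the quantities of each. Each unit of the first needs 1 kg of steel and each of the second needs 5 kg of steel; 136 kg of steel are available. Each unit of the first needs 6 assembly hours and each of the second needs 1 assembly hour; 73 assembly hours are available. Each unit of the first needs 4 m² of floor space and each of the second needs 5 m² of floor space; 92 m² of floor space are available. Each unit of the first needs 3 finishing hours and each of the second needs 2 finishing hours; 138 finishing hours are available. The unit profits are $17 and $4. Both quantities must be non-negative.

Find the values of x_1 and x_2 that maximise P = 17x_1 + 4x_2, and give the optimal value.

Vertices and P = 17x_1 + 4x_2:
  (0, 0) → P = 0
  (0, 92/5) → P = 368/5
  (73/6, 0) → P = 1241/6
  (21/2, 10) → P = 437/2

x_1 = 21/2, x_2 = 10, maximum P = 437/2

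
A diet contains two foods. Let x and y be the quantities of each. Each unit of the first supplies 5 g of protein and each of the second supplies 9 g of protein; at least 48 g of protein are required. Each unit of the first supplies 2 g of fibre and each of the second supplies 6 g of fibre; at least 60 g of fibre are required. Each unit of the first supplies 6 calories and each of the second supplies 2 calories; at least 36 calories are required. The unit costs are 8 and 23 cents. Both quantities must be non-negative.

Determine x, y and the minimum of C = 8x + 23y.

Extreme points and C = 8x + 23y:
  (0, 18) → C = 414
  (30, 0) → C = 240
  (3, 9) → C = 231
The feasible region is unbounded (it extends along (0, 1), (1, 0)), but C strictly increases along every unbounded feasible direction, so there is no improving ray and the minimum is attained at a vertex.

The binding constraints are 2x + 6y = 60 and 6x + 2y = 36.
Solving simultaneously gives x = 3, y = 9.

x = 3, y = 9, minimum C = 231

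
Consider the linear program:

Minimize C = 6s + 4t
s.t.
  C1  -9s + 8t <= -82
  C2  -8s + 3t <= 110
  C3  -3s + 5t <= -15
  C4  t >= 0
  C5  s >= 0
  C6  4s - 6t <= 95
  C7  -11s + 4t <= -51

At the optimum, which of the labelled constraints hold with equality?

C1 and C4

Vertices and C = 6s + 4t:
  (290/21, 37/7) → C = 104
  (82/9, 0) → C = 164/3
  (385/2, 225/2) → C = 1605
  (95/4, 0) → C = 285/2

The minimum is at (82/9, 0). Substituting into each constraint, equality holds for C1 and C4; the remaining constraints have slack.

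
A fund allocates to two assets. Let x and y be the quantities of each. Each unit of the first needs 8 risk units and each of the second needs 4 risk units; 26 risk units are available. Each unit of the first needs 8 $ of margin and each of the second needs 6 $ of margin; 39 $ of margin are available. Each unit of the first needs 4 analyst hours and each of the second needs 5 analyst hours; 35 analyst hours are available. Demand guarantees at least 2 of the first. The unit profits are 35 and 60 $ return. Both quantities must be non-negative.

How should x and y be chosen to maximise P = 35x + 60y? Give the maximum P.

x = 2, y = 5/2, maximum P = 220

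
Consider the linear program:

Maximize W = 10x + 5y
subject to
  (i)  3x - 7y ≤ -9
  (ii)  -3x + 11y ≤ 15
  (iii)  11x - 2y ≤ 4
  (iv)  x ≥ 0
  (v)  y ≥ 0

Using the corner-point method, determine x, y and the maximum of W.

Extreme points and W = 10x + 5y:
  (1/2, 3/2) → W = 25/2
  (0, 9/7) → W = 45/7
  (0, 15/11) → W = 75/11

The optimum lies where 3x - 7y = -9 and -3x + 11y = 15.
Solving simultaneously gives x = 1/2, y = 3/2.

x = 1/2, y = 3/2, maximum W = 25/2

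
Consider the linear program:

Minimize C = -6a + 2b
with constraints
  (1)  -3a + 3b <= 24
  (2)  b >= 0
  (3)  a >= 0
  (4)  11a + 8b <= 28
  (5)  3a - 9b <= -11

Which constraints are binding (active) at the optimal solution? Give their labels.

(4) and (5)

Extreme points and C = -6a + 2b:
  (0, 7/2) → C = 7
  (0, 11/9) → C = 22/9
  (4/3, 5/3) → C = -14/3

The minimum is at (4/3, 5/3). Substituting into each constraint, equality holds for (4) and (5); the remaining constraints have slack.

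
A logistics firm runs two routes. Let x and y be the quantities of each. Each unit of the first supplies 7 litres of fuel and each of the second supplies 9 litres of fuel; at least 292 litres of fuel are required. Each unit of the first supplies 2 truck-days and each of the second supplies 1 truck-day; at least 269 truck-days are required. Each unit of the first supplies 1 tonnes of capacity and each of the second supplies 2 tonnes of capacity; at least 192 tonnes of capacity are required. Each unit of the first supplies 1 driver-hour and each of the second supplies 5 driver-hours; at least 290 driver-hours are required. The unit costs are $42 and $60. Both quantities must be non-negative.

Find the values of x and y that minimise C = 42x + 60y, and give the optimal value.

x = 346/3, y = 115/3, minimum C = 7144

Extreme points and C = 42x + 60y:
  (0, 269) → C = 16140
  (290, 0) → C = 12180
  (346/3, 115/3) → C = 7144
  (380/3, 98/3) → C = 7280
The feasible region is unbounded (it extends along (0, 1), (1, 0)), but C strictly increases along every unbounded feasible direction, so there is no improving ray and the minimum is attained at a vertex.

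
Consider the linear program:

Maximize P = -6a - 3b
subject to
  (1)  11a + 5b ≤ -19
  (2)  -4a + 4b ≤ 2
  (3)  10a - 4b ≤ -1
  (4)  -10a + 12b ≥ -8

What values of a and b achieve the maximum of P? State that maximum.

a = -7, b = -13/2, maximum P = 123/2

Feasible corners and P = -6a - 3b:
  (-43/32, -27/32) → P = 339/32
  (-94/91, -139/91) → P = 981/91
  (-7, -13/2) → P = 123/2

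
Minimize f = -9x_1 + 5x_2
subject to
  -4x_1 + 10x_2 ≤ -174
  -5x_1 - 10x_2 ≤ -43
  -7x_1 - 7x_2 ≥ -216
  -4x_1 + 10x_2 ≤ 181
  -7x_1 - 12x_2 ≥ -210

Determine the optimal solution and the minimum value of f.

Vertices and f = -9x_1 + 5x_2:
  (217/9, -349/45) → f = -2302/9
  (1689/49, -177/49) → f = -2298/7
  (1859/35, -779/35) → f = -20626/35

The optimum lies where -5x_1 - 10x_2 = -43 and -7x_1 - 7x_2 = -216.
Solving simultaneously gives x_1 = 1859/35, x_2 = -779/35.

x_1 = 1859/35, x_2 = -779/35, minimum f = -20626/35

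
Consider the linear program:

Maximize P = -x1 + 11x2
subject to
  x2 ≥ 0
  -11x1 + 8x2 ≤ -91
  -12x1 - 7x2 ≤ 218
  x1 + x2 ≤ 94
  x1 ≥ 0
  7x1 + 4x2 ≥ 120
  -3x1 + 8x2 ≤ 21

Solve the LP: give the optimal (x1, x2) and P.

x1 = 731/11, x2 = 303/11, maximum P = 2602/11

Extreme points and P = -x1 + 11x2:
  (94, 0) → P = -94
  (120/7, 0) → P = -120/7
  (331/25, 683/100) → P = 6189/100
  (14, 63/8) → P = 581/8
  (731/11, 303/11) → P = 2602/11

The optimum lies where x1 + x2 = 94 and -3x1 + 8x2 = 21.
Solving simultaneously gives x1 = 731/11, x2 = 303/11.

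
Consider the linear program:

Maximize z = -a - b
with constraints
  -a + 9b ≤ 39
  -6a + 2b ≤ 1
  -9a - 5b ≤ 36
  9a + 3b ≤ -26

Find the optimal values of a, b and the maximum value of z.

Extreme points and z = -a - b:
  (-77/48, -69/16) → z = 71/12
  (-55/36, -49/12) → z = 101/18
  (-11/9, -5) → z = 56/9

The binding constraints are -9a - 5b = 36 and 9a + 3b = -26.
Solving simultaneously gives a = -11/9, b = -5.

a = -11/9, b = -5, maximum z = 56/9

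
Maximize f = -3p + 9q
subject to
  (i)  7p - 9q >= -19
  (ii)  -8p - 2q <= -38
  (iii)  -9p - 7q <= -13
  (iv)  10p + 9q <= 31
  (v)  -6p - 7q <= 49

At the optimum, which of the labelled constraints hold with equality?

Feasible corners and f = -3p + 9q:
  (120/19, -119/19) → f = -1431/19
  (70/13, -33/13) → f = -39
  (62/3, -173/7) → f = -1991/7
  (329/8, -169/4) → f = -4029/8

The maximum is at (70/13, -33/13). Substituting into each constraint, equality holds for (ii) and (iv); the remaining constraints have slack.

(ii) and (iv)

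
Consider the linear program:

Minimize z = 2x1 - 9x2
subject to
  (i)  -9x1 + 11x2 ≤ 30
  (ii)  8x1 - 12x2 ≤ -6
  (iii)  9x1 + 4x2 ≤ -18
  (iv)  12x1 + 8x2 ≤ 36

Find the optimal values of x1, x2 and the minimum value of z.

x1 = -106/45, x2 = 4/5, minimum z = -536/45

Feasible corners and z = 2x1 - 9x2:
  (-147/10, -93/10) → z = 543/10
  (-106/45, 4/5) → z = -536/45
  (-12/7, -9/14) → z = 33/14

The optimum lies where -9x1 + 11x2 = 30 and 9x1 + 4x2 = -18.
Solving simultaneously gives x1 = -106/45, x2 = 4/5.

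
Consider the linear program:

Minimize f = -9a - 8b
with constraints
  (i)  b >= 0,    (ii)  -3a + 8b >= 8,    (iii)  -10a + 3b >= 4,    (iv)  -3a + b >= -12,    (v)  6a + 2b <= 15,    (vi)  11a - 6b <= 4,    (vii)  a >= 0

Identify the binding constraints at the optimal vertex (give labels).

Corner points and f = -9a - 8b:
  (37/38, 87/19) → f = -1725/38
  (0, 4/3) → f = -32/3
  (0, 15/2) → f = -60

The minimum is at (0, 15/2). Substituting into each constraint, equality holds for (v) and (vii); the remaining constraints have slack.

(v) and (vii)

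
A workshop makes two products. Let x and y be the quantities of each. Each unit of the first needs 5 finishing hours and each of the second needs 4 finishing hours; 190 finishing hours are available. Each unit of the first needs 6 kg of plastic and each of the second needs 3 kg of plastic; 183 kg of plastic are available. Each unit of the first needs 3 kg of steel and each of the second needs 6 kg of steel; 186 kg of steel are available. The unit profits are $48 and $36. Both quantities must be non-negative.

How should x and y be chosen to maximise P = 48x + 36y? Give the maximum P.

x = 20, y = 21, maximum P = 1716

Corner points and P = 48x + 36y:
  (0, 0) → P = 0
  (0, 31) → P = 1116
  (61/2, 0) → P = 1464
  (20, 21) → P = 1716

The binding constraints are 6x + 3y = 183 and 3x + 6y = 186.
Solving simultaneously gives x = 20, y = 21.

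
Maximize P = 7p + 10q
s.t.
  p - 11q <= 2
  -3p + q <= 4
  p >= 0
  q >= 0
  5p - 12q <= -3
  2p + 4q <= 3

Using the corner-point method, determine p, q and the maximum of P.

Vertices and P = 7p + 10q:
  (0, 1/4) → P = 5/2
  (0, 3/4) → P = 15/2
  (6/11, 21/44) → P = 189/22

The binding constraints are 5p - 12q = -3 and 2p + 4q = 3.
Solving simultaneously gives p = 6/11, q = 21/44.

p = 6/11, q = 21/44, maximum P = 189/22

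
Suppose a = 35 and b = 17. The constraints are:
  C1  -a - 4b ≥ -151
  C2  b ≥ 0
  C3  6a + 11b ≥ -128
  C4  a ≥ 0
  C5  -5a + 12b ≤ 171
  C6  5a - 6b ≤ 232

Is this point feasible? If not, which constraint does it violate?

C1: -103 ≥ -151 ✓
C2: 17 ≥ 0 ✓
C3: 397 ≥ -128 ✓
C4: 35 ≥ 0 ✓
C5: 29 ≤ 171 ✓
C6: 73 ≤ 232 ✓

feasible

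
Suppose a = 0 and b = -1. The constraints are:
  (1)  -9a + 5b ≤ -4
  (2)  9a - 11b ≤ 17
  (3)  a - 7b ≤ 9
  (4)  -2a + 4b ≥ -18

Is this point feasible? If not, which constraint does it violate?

feasible

(1): -5 ≤ -4 ✓
(2): 11 ≤ 17 ✓
(3): 7 ≤ 9 ✓
(4): -4 ≥ -18 ✓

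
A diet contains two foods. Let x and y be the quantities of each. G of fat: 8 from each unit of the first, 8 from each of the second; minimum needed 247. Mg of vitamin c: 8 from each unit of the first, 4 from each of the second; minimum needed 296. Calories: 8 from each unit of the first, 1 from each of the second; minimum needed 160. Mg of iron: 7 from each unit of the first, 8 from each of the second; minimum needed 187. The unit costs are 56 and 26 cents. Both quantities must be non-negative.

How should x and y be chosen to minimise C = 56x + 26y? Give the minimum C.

Vertices and C = 56x + 26y:
  (0, 160) → C = 4160
  (37, 0) → C = 2072
  (43/3, 136/3) → C = 5944/3
The feasible region is unbounded (it extends along (0, 1), (1, 0)), but C strictly increases along every unbounded feasible direction, so there is no improving ray and the minimum is attained at a vertex.

x = 43/3, y = 136/3, minimum C = 5944/3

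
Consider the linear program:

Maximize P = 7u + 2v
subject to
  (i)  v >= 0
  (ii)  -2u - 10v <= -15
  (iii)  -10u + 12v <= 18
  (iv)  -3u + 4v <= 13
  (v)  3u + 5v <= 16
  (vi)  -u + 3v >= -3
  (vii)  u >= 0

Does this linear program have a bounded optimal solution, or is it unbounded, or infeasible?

bounded optimum

Corner points and P = 7u + 2v:
  (0, 3/2) → P = 3
  (17/4, 13/20) → P = 621/20
  (51/43, 107/43) → P = 571/43
The feasible region has finitely many vertices and no improving ray; the maximum is 621/20 at (17/4, 13/20).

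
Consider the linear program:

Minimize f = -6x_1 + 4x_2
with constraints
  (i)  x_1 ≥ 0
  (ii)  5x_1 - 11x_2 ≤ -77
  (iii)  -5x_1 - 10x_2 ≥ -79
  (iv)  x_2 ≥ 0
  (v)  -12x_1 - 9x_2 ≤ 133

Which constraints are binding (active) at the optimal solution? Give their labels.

(ii) and (iii)

Vertices and f = -6x_1 + 4x_2:
  (0, 7) → f = 28
  (0, 79/10) → f = 158/5
  (33/35, 52/7) → f = 842/35

The minimum is at (33/35, 52/7). Substituting into each constraint, equality holds for (ii) and (iii); the remaining constraints have slack.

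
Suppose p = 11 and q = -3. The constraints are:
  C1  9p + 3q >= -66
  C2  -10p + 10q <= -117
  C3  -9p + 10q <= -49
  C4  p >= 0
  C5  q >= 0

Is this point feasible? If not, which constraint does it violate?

Constraint C5: q = -3, which is not ≥ 0. All other constraints are satisfied.

not feasible — violates C5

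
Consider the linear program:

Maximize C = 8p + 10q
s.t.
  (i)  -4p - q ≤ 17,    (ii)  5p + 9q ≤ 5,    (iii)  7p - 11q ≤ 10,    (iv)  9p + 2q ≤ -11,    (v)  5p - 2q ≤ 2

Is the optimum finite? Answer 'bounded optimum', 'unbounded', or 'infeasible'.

bounded optimum

Extreme points and C = 8p + 10q:
  (-158/31, 105/31) → C = -214/31
  (-59/17, -53/17) → C = -1002/17
  (-109/71, 100/71) → C = 128/71
  (-101/113, -167/113) → C = -2478/113
The feasible region has finitely many vertices and no improving ray; the maximum is 128/71 at (-109/71, 100/71).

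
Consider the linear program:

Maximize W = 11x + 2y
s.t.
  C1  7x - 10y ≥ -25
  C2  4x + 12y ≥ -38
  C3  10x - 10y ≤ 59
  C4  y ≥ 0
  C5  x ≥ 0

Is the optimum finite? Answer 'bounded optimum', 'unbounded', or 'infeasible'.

Extreme points and W = 11x + 2y:
  (28, 221/10) → W = 1761/5
  (0, 5/2) → W = 5
  (59/10, 0) → W = 649/10
  (0, 0) → W = 0
The feasible region has finitely many vertices and no improving ray; the maximum is 1761/5 at (28, 221/10).

bounded optimum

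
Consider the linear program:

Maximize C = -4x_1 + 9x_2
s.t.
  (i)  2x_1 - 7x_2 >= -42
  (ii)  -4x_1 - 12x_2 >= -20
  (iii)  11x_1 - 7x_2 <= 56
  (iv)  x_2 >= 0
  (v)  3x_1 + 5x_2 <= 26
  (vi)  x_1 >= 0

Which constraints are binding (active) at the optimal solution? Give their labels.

Extreme points and C = -4x_1 + 9x_2:
  (5, 0) → C = -20
  (0, 5/3) → C = 15
  (0, 0) → C = 0

The maximum is at (0, 5/3). Substituting into each constraint, equality holds for (ii) and (vi); the remaining constraints have slack.

(ii) and (vi)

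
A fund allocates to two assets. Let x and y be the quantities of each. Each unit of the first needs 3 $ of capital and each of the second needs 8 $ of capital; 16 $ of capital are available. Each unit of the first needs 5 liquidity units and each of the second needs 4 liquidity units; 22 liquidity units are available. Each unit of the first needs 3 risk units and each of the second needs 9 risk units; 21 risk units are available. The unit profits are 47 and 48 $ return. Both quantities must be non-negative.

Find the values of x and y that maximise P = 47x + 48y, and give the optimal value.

x = 4, y = 1/2, maximum P = 212

Corner points and P = 47x + 48y:
  (0, 0) → P = 0
  (0, 2) → P = 96
  (22/5, 0) → P = 1034/5
  (4, 1/2) → P = 212

At the optimal vertex, 3x + 8y = 16 and 5x + 4y = 22.
Solving simultaneously gives x = 4, y = 1/2.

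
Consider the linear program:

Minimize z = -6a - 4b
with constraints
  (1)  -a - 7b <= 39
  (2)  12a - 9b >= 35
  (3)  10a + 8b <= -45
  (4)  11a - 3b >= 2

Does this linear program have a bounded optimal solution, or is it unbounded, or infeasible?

Extreme points and z = -6a - 4b:
  (-106/93, -503/93) → z = 2648/93
  (-3/62, -345/62) → z = 699/31
  (-125/186, -445/93) → z = 2155/93
The feasible region has finitely many vertices and no improving ray; the minimum is 699/31 at (-3/62, -345/62).

bounded optimum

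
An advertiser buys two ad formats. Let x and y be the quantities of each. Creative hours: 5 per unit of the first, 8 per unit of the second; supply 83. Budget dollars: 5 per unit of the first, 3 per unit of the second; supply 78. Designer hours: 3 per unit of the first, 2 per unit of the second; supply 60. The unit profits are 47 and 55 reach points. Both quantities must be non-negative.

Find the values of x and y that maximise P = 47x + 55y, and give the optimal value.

x = 15, y = 1, maximum P = 760

Corner points and P = 47x + 55y:
  (0, 0) → P = 0
  (0, 83/8) → P = 4565/8
  (78/5, 0) → P = 3666/5
  (15, 1) → P = 760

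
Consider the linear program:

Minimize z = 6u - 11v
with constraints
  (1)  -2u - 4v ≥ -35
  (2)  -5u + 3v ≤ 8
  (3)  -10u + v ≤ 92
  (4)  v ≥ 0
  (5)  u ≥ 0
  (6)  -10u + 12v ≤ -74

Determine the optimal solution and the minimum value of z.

u = 179/16, v = 101/32, minimum z = 1037/32

Extreme points and z = 6u - 11v:
  (35/2, 0) → z = 105
  (179/16, 101/32) → z = 1037/32
  (37/5, 0) → z = 222/5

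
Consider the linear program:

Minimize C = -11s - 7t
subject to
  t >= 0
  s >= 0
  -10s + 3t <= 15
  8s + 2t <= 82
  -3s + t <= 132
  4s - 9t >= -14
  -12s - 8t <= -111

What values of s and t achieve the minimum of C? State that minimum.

s = 71/8, t = 11/2, minimum C = -1089/8

Feasible corners and C = -11s - 7t:
  (41/4, 0) → C = -451/4
  (37/4, 0) → C = -407/4
  (71/8, 11/2) → C = -1089/8
  (887/140, 153/35) → C = -14041/140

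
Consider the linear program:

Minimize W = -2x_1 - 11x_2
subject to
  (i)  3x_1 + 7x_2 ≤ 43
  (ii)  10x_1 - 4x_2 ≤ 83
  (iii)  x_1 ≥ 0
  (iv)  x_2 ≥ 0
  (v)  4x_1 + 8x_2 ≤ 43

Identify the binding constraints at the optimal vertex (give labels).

(iii) and (v)

Corner points and W = -2x_1 - 11x_2:
  (83/10, 0) → W = -83/5
  (209/24, 49/48) → W = -1375/48
  (0, 0) → W = 0
  (0, 43/8) → W = -473/8

The minimum is at (0, 43/8). Substituting into each constraint, equality holds for (iii) and (v); the remaining constraints have slack.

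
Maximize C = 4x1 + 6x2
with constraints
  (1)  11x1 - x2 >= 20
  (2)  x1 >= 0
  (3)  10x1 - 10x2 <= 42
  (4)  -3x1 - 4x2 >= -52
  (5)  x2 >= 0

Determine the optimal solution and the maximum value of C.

x1 = 132/47, x2 = 512/47, maximum C = 3600/47

Feasible corners and C = 4x1 + 6x2:
  (132/47, 512/47) → C = 3600/47
  (20/11, 0) → C = 80/11
  (344/35, 197/35) → C = 2558/35
  (21/5, 0) → C = 84/5

At the optimal vertex, 11x1 - x2 = 20 and -3x1 - 4x2 = -52.
Solving simultaneously gives x1 = 132/47, x2 = 512/47.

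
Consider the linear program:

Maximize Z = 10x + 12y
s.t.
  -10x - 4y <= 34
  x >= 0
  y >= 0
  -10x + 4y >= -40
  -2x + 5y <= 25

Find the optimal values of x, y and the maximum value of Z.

Extreme points and Z = 10x + 12y:
  (0, 0) → Z = 0
  (0, 5) → Z = 60
  (4, 0) → Z = 40
  (50/7, 55/7) → Z = 1160/7

x = 50/7, y = 55/7, maximum Z = 1160/7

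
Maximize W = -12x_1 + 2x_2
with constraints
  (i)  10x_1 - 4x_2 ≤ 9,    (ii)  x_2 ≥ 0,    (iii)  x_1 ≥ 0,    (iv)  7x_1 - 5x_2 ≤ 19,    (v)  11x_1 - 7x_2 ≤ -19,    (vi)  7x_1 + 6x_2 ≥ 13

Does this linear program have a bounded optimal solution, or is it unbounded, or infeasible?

From the feasible point (139/26, 289/26), moving in the direction (0, 1) keeps every constraint satisfied while W increases without bound.

unbounded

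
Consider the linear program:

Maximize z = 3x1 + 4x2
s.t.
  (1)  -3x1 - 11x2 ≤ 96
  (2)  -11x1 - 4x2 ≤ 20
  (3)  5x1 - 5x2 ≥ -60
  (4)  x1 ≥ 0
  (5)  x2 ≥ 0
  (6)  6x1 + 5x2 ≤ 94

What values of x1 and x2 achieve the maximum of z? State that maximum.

x1 = 34/11, x2 = 166/11, maximum z = 766/11

Feasible corners and z = 3x1 + 4x2:
  (0, 12) → z = 48
  (34/11, 166/11) → z = 766/11
  (0, 0) → z = 0
  (47/3, 0) → z = 47

The optimum lies where 5x1 - 5x2 = -60 and 6x1 + 5x2 = 94.
Solving simultaneously gives x1 = 34/11, x2 = 166/11.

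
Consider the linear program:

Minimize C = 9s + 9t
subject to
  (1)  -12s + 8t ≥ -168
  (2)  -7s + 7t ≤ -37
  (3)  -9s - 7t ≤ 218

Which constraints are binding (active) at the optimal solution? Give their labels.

Corner points and C = 9s + 9t:
  (220/7, 183/7) → C = 3627/7
  (-142/39, -344/13) → C = -3522/13
  (-181/16, -1859/112) → C = -14067/56

The minimum is at (-142/39, -344/13). Substituting into each constraint, equality holds for (1) and (3); the remaining constraints have slack.

(1) and (3)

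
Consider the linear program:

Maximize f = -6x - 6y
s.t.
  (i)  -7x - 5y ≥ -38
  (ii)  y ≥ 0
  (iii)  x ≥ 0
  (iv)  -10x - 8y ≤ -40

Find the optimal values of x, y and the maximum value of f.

x = 4, y = 0, maximum f = -24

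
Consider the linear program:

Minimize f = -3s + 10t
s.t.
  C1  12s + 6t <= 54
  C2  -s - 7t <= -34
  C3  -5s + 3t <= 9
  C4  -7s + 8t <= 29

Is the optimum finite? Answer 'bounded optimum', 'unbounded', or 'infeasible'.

bounded optimum

Feasible corners and f = -3s + 10t:
  (29/13, 59/13) → f = 503/13
  (43/23, 121/23) → f = 47
  (23/19, 89/19) → f = 821/19
The feasible region has finitely many vertices and no improving ray; the minimum is 503/13 at (29/13, 59/13).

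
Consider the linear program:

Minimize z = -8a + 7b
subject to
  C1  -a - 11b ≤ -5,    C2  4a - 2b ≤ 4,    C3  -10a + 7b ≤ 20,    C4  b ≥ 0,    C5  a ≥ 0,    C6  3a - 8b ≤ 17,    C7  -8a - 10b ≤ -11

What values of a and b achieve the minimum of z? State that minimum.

Extreme points and z = -8a + 7b:
  (27/23, 8/23) → z = -160/23
  (71/78, 29/78) → z = -365/78
  (17/2, 15) → z = 37
  (0, 20/7) → z = 20
  (0, 11/10) → z = 77/10

a = 27/23, b = 8/23, minimum z = -160/23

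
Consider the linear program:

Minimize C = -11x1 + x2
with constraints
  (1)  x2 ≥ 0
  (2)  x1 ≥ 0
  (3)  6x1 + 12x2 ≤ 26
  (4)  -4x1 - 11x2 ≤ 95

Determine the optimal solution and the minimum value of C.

x1 = 13/3, x2 = 0, minimum C = -143/3

Corner points and C = -11x1 + x2:
  (0, 0) → C = 0
  (13/3, 0) → C = -143/3
  (0, 13/6) → C = 13/6

At the optimal vertex, x2 = 0 and 6x1 + 12x2 = 26.
Solving simultaneously gives x1 = 13/3, x2 = 0.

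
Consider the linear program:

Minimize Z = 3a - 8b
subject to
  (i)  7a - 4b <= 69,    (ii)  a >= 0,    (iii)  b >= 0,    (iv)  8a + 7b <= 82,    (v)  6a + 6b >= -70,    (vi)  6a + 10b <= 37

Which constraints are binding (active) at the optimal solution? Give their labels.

(ii) and (vi)

Extreme points and Z = 3a - 8b:
  (0, 0) → Z = 0
  (0, 37/10) → Z = -148/5
  (37/6, 0) → Z = 37/2

The minimum is at (0, 37/10). Substituting into each constraint, equality holds for (ii) and (vi); the remaining constraints have slack.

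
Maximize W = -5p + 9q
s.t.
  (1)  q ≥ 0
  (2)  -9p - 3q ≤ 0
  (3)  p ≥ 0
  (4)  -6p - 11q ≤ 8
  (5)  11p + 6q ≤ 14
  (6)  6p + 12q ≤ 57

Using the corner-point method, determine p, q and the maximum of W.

p = 0, q = 7/3, maximum W = 21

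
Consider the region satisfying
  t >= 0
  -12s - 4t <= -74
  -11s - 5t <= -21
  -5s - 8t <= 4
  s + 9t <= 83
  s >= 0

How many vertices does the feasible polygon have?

3

The feasible vertices (each the meet of two boundaries and inside every other half-plane) are:
  (37/6, 0)
  (83, 0)
  (167/52, 461/52)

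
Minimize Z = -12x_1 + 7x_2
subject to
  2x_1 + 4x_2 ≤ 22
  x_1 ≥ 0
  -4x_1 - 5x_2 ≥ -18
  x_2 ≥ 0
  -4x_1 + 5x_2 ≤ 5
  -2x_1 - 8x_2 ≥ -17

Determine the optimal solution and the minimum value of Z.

x_1 = 9/2, x_2 = 0, minimum Z = -54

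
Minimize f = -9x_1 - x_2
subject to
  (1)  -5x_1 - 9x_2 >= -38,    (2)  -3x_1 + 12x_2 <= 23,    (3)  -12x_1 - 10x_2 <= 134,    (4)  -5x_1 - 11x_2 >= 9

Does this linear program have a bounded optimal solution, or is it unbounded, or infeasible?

unbounded

From the feasible point (499/10, -47/2), moving in the direction (10, -12) keeps every constraint satisfied while f decreases without bound.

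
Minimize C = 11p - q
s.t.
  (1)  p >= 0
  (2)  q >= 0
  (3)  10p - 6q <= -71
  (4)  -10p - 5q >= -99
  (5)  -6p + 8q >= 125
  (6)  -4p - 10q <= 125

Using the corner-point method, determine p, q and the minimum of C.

p = 0, q = 99/5, minimum C = -99/5

The binding constraints are p = 0 and -10p - 5q = -99.
Solving simultaneously gives p = 0, q = 99/5.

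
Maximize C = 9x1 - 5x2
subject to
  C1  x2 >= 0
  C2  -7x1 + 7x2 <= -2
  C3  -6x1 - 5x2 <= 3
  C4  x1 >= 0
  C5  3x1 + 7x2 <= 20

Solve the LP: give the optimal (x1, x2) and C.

Corner points and C = 9x1 - 5x2:
  (2/7, 0) → C = 18/7
  (20/3, 0) → C = 60
  (11/5, 67/35) → C = 358/35

At the optimal vertex, x2 = 0 and 3x1 + 7x2 = 20.
Solving simultaneously gives x1 = 20/3, x2 = 0.

x1 = 20/3, x2 = 0, maximum C = 60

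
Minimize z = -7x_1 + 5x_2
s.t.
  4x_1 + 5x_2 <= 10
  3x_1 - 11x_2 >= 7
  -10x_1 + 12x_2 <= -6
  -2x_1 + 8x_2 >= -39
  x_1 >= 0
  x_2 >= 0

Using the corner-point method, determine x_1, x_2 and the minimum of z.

Corner points and z = -7x_1 + 5x_2:
  (145/59, 2/59) → z = -1005/59
  (5/2, 0) → z = -35/2
  (7/3, 0) → z = -49/3

At the optimal vertex, 4x_1 + 5x_2 = 10 and x_2 = 0.
Solving simultaneously gives x_1 = 5/2, x_2 = 0.

x_1 = 5/2, x_2 = 0, minimum z = -35/2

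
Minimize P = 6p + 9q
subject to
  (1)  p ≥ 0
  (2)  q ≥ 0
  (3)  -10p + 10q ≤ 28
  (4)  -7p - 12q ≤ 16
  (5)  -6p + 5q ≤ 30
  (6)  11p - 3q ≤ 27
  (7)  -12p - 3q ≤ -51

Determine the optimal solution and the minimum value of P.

Vertices and P = 6p + 9q:
  (177/40, 289/40) → P = 3663/40
  (71/25, 141/25) → P = 339/5
  (78/23, 79/23) → P = 1179/23

The binding constraints are 11p - 3q = 27 and -12p - 3q = -51.
Solving simultaneously gives p = 78/23, q = 79/23.

p = 78/23, q = 79/23, minimum P = 1179/23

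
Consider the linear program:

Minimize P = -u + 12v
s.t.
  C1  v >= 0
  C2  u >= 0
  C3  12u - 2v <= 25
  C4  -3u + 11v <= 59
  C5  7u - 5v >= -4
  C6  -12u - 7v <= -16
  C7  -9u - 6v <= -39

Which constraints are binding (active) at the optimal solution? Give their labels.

Feasible corners and P = -u + 12v:
  (133/46, 223/46) → P = 2543/46
  (38/15, 27/10) → P = 448/15
  (57/29, 103/29) → P = 1179/29

The minimum is at (38/15, 27/10). Substituting into each constraint, equality holds for C3 and C7; the remaining constraints have slack.

C3 and C7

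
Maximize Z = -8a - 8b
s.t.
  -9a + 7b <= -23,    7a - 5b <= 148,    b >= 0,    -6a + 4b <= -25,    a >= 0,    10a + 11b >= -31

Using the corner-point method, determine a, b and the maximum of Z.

Vertices and Z = -8a - 8b:
  (921/4, 1171/4) → Z = -4184
  (83/6, 29/2) → Z = -680/3
  (148/7, 0) → Z = -1184/7
  (25/6, 0) → Z = -100/3

The binding constraints are b = 0 and -6a + 4b = -25.
Solving simultaneously gives a = 25/6, b = 0.

a = 25/6, b = 0, maximum Z = -100/3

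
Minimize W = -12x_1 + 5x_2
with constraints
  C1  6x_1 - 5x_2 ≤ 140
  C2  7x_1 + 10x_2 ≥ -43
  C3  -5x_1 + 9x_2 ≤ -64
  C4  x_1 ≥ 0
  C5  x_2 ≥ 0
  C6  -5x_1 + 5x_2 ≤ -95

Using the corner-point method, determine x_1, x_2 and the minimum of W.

Feasible corners and W = -12x_1 + 5x_2:
  (940/29, 316/29) → W = -9700/29
  (70/3, 0) → W = -280
  (107/4, 31/4) → W = -1129/4
  (19, 0) → W = -228

At the optimal vertex, 6x_1 - 5x_2 = 140 and -5x_1 + 9x_2 = -64.
Solving simultaneously gives x_1 = 940/29, x_2 = 316/29.

x_1 = 940/29, x_2 = 316/29, minimum W = -9700/29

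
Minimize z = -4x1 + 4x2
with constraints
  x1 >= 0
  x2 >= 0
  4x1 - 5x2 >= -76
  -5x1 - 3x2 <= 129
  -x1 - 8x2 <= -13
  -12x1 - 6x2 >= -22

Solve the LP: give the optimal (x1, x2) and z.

x1 = 49/45, x2 = 67/45, minimum z = 8/5

Vertices and z = -4x1 + 4x2:
  (0, 13/8) → z = 13/2
  (0, 11/3) → z = 44/3
  (49/45, 67/45) → z = 8/5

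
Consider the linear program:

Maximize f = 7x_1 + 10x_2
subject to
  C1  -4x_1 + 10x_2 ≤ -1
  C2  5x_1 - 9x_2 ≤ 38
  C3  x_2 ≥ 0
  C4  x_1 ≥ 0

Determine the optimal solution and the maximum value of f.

The binding constraints are -4x_1 + 10x_2 = -1 and 5x_1 - 9x_2 = 38.
Solving simultaneously gives x_1 = 53/2, x_2 = 21/2.

x_1 = 53/2, x_2 = 21/2, maximum f = 581/2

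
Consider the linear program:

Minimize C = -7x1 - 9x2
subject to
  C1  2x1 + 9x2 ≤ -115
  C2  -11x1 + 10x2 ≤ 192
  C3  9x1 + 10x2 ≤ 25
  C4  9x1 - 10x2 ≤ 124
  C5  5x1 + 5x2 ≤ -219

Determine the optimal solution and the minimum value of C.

Corner points and C = -7x1 - 9x2:
  (-158, -773/5) → C = 12487/5
  (-30, -69/5) → C = 1671/5
  (-314/19, -2591/95) → C = 34309/95

The optimum lies where -11x1 + 10x2 = 192 and 5x1 + 5x2 = -219.
Solving simultaneously gives x1 = -30, x2 = -69/5.

x1 = -30, x2 = -69/5, minimum C = 1671/5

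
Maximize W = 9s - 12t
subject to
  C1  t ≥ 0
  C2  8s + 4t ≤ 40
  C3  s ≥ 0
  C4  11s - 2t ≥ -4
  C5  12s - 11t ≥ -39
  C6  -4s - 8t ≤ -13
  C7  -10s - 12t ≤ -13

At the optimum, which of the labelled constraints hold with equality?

Corner points and W = 9s - 12t:
  (5, 0) → W = 45
  (13/4, 0) → W = 117/4
  (71/34, 99/17) → W = -1737/34
  (0, 2) → W = -24
  (0, 13/8) → W = -39/2
  (34/97, 381/97) → W = -4266/97

The maximum is at (5, 0). Substituting into each constraint, equality holds for C1 and C2; the remaining constraints have slack.

C1 and C2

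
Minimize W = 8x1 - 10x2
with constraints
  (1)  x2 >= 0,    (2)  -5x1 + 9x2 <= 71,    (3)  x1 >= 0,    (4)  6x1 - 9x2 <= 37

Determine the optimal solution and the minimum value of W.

x1 = 0, x2 = 71/9, minimum W = -710/9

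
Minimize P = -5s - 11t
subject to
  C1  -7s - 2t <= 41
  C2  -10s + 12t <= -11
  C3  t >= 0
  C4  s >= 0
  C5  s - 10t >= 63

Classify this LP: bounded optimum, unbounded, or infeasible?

From the feasible point (63, 0), moving in the direction (10, 1) keeps every constraint satisfied while P decreases without bound.

unbounded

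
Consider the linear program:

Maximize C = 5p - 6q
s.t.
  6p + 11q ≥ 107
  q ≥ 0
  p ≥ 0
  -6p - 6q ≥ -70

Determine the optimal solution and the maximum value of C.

p = 64/15, q = 37/5, maximum C = -346/15

Feasible corners and C = 5p - 6q:
  (0, 107/11) → C = -642/11
  (64/15, 37/5) → C = -346/15
  (0, 35/3) → C = -70

At the optimal vertex, 6p + 11q = 107 and -6p - 6q = -70.
Solving simultaneously gives p = 64/15, q = 37/5.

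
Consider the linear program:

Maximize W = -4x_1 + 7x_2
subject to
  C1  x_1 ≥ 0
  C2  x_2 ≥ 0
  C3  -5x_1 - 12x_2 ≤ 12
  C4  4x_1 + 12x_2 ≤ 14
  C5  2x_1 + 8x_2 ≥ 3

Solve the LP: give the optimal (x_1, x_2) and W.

x_1 = 0, x_2 = 7/6, maximum W = 49/6

Corner points and W = -4x_1 + 7x_2:
  (0, 7/6) → W = 49/6
  (0, 3/8) → W = 21/8
  (7/2, 0) → W = -14
  (3/2, 0) → W = -6

The binding constraints are x_1 = 0 and 4x_1 + 12x_2 = 14.
Solving simultaneously gives x_1 = 0, x_2 = 7/6.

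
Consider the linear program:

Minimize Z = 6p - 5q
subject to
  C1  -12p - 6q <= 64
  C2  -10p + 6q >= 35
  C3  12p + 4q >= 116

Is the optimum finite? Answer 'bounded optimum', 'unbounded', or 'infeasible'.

From the feasible point (139/28, 395/28), moving in the direction (-4, 12) keeps every constraint satisfied while Z decreases without bound.

unbounded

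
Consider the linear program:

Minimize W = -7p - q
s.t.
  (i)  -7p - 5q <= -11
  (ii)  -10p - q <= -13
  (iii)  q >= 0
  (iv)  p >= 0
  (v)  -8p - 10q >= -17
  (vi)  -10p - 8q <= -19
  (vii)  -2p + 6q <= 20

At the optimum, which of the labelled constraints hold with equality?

Corner points and W = -7p - q:
  (17/8, 0) → W = -119/8
  (19/10, 0) → W = -133/10
  (3/2, 1/2) → W = -11

The minimum is at (17/8, 0). Substituting into each constraint, equality holds for (iii) and (v); the remaining constraints have slack.

(iii) and (v)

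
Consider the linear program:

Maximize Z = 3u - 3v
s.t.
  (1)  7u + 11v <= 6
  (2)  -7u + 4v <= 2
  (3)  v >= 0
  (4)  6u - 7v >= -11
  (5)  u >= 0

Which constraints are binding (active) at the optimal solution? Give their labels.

(1) and (3)

Corner points and Z = 3u - 3v:
  (2/105, 8/15) → Z = -54/35
  (6/7, 0) → Z = 18/7
  (0, 1/2) → Z = -3/2
  (0, 0) → Z = 0

The maximum is at (6/7, 0). Substituting into each constraint, equality holds for (1) and (3); the remaining constraints have slack.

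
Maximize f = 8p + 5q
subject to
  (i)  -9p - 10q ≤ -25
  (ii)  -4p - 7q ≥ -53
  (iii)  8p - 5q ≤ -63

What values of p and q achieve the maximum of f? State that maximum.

p = -44/19, q = 169/19, maximum f = 493/19

Extreme points and f = 8p + 5q:
  (-355/23, 377/23) → f = -955/23
  (-101/25, 767/125) → f = -41/25
  (-44/19, 169/19) → f = 493/19

At the optimal vertex, -4p - 7q = -53 and 8p - 5q = -63.
Solving simultaneously gives p = -44/19, q = 169/19.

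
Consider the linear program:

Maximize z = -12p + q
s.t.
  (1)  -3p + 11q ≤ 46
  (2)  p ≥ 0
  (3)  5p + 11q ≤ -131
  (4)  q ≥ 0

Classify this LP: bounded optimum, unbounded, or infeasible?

The boundaries -3p + 11q = 46 and p = 0 meet at (0, 46/11), but that point violates 5p + 11q ≤ -131. Every candidate vertex is excluded by some other constraint, so the feasible region is empty.

infeasible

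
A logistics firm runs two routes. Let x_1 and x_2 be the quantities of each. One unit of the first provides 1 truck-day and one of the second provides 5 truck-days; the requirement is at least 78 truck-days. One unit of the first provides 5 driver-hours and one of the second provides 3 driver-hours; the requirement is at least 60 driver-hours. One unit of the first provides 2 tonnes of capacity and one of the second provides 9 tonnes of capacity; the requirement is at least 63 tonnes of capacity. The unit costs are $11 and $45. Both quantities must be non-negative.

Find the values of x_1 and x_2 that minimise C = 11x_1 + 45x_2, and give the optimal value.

Vertices and C = 11x_1 + 45x_2:
  (0, 20) → C = 900
  (78, 0) → C = 858
  (3, 15) → C = 708
The feasible region is unbounded (it extends along (0, 1), (1, 0)), but C strictly increases along every unbounded feasible direction, so there is no improving ray and the minimum is attained at a vertex.

x_1 = 3, x_2 = 15, minimum C = 708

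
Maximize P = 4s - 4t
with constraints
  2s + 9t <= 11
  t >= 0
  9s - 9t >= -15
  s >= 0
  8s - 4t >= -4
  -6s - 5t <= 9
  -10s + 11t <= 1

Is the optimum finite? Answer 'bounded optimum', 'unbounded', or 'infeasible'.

Vertices and P = 4s - 4t:
  (11/2, 0) → P = 22
  (1, 1) → P = 0
  (0, 0) → P = 0
  (0, 1/11) → P = -4/11
The feasible region has finitely many vertices and no improving ray; the maximum is 22 at (11/2, 0).

bounded optimum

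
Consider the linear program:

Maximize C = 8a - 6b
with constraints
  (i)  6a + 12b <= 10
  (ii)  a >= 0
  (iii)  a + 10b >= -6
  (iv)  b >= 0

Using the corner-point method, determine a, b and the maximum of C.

Corner points and C = 8a - 6b:
  (0, 5/6) → C = -5
  (5/3, 0) → C = 40/3
  (0, 0) → C = 0

At the optimal vertex, 6a + 12b = 10 and b = 0.
Solving simultaneously gives a = 5/3, b = 0.

a = 5/3, b = 0, maximum C = 40/3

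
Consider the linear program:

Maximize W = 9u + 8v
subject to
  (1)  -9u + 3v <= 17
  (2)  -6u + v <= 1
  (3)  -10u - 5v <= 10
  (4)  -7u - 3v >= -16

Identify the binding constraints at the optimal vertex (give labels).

(2) and (4)

Vertices and W = 9u + 8v:
  (-3/8, -5/4) → W = -107/8
  (13/25, 103/25) → W = 941/25
  (22, -46) → W = -170

The maximum is at (13/25, 103/25). Substituting into each constraint, equality holds for (2) and (4); the remaining constraints have slack.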